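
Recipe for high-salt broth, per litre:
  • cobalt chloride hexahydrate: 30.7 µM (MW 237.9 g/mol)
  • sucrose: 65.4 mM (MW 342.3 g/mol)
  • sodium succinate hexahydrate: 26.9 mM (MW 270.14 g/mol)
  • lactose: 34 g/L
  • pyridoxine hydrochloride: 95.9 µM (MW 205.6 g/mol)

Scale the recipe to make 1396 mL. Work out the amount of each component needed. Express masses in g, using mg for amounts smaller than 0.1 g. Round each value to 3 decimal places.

Scale factor relative to 1 L: 1.396.
cobalt chloride hexahydrate: 30.7 µmol/L × 237.9 g/mol × 1.396 L ÷ 1000 = 10.196 mg
sucrose: 65.4 mmol/L × 342.3 g/mol × 1.396 L ÷ 1000 = 31.251 g
sodium succinate hexahydrate: 26.9 mmol/L × 270.14 g/mol × 1.396 L ÷ 1000 = 10.144 g
lactose: 34 g/L × 1.396 L = 47.464 g
pyridoxine hydrochloride: 95.9 µmol/L × 205.6 g/mol × 1.396 L ÷ 1000 = 27.525 mg

cobalt chloride hexahydrate 10.196 mg; sucrose 31.251 g; sodium succinate hexahydrate 10.144 g; lactose 47.464 g; pyridoxine hydrochloride 27.525 mg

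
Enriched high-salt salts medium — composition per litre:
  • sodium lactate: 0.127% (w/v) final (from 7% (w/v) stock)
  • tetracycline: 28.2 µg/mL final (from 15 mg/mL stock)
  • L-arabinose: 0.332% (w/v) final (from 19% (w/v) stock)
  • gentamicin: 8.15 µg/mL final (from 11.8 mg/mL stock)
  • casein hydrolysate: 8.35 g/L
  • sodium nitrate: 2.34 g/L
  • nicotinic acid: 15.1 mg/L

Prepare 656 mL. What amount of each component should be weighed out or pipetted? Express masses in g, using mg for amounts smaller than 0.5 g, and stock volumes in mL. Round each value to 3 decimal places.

sodium lactate 11.902 mL; tetracycline 1.233 mL; L-arabinose 11.463 mL; gentamicin 0.453 mL; casein hydrolysate 5.478 g; sodium nitrate 1.535 g; nicotinic acid 9.906 mg

Scale factor relative to 1 L: 0.656.
sodium lactate: V = C2·V2/C1 = 0.127% ÷ 7% × 656 mL = 11.902 mL
tetracycline: V = C2·V2/C1 = 28.2 µg/mL × 656 mL ÷ 15000 µg/mL = 1.233 mL
L-arabinose: C1V1 = C2V2 → 0.332% ÷ 19% × 656 mL = 11.463 mL
gentamicin: V = C2·V2/C1 = 8.15 µg/mL × 656 mL ÷ 11800 µg/mL = 0.453 mL
casein hydrolysate: 8.35 g/L × 0.656 L = 5.478 g
sodium nitrate: 2.34 g/L × 0.656 L = 1.535 g
nicotinic acid: 15.1 mg/L × 0.656 L = 9.906 mg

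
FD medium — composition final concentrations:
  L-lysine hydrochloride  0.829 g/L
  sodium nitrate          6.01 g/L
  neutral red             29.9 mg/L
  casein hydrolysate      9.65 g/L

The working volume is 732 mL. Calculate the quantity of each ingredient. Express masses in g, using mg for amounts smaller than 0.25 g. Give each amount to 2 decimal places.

L-lysine hydrochloride 0.61 g; sodium nitrate 4.40 g; neutral red 21.89 mg; casein hydrolysate 7.06 g

Scale factor relative to 1 L: 0.732.
L-lysine hydrochloride: 0.829 g/L × 0.732 L = 0.61 g
sodium nitrate: 6.01 g/L × 0.732 L = 4.40 g
neutral red: 29.9 mg/L × 0.732 L = 21.89 mg
casein hydrolysate: 9.65 g/L × 0.732 L = 7.06 g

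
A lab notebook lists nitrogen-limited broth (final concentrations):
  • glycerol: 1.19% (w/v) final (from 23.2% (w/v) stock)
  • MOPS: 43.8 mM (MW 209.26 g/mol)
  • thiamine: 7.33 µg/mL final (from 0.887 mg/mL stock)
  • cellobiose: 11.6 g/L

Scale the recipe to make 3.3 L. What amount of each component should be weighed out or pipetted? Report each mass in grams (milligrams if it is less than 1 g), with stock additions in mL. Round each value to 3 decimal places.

glycerol 169.267 mL; MOPS 30.246 g; thiamine 27.271 mL; cellobiose 38.280 g

Working volume: 3.3 L.
glycerol: dilute stock: 1.19% ÷ 23.2% × 3300 mL = 169.267 mL
MOPS: 43.8 mmol/L × 209.26 g/mol × 3.3 L ÷ 1000 = 30.246 g
thiamine: dilute stock: 7.33 µg/mL × 3300 mL ÷ 887 µg/mL = 27.271 mL
cellobiose: 11.6 g/L × 3.3 L = 38.280 g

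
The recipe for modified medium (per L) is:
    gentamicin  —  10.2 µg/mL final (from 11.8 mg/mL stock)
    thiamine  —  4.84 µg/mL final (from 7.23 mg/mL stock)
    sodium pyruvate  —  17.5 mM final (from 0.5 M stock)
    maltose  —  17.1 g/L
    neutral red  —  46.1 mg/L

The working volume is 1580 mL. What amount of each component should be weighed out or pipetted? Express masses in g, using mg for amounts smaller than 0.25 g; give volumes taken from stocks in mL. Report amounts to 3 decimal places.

Scale factor relative to 1 L: 1.58.
gentamicin: V = C2·V2/C1 = 10.2 µg/mL × 1580 mL ÷ 11800 µg/mL = 1.366 mL
thiamine: V = C2·V2/C1 = 4.84 µg/mL × 1580 mL ÷ 7230 µg/mL = 1.058 mL
sodium pyruvate: C1V1 = C2V2 → 17.5 mM × 1580 mL ÷ 500 mM = 55.300 mL
maltose: 17.1 g/L × 1.58 L = 27.018 g
neutral red: 46.1 mg/L × 1.58 L = 72.838 mg

gentamicin 1.366 mL; thiamine 1.058 mL; sodium pyruvate 55.300 mL; maltose 27.018 g; neutral red 72.838 mg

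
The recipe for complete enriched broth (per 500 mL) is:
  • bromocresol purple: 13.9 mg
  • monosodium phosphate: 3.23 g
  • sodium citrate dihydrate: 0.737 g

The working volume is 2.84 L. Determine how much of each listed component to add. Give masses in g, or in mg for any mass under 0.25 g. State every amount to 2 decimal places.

bromocresol purple 78.95 mg; monosodium phosphate 18.35 g; sodium citrate dihydrate 4.19 g

Scale factor = 2840 mL / 500 mL = 5.68.
bromocresol purple: 13.9 mg × (2840 mL / 500 mL) = 78.95 mg
monosodium phosphate: 3.23 g × (2840 mL / 500 mL) = 18.35 g
sodium citrate dihydrate: 0.737 g × (2840 mL / 500 mL) = 4.19 g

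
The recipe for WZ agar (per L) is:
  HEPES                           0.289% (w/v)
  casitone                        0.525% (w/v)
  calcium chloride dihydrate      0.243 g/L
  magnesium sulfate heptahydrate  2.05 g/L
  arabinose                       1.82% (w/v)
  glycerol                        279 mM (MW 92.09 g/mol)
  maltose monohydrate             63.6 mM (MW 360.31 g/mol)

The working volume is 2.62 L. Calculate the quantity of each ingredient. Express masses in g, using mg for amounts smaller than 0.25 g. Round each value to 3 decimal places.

HEPES 7.572 g; casitone 13.755 g; calcium chloride dihydrate 0.637 g; magnesium sulfate heptahydrate 5.371 g; arabinose 47.684 g; glycerol 67.316 g; maltose monohydrate 60.039 g

Scale factor relative to 1 L: 2.62.
HEPES: 0.289 g per 100 mL × 2620 mL ÷ 100 = 7.572 g
casitone: 0.525 g per 100 mL × 2620 mL ÷ 100 = 13.755 g
calcium chloride dihydrate: 0.243 g/L × 2.62 L = 0.637 g
magnesium sulfate heptahydrate: 2.05 g/L × 2.62 L = 5.371 g
arabinose: 1.82% w/v = 18.2 g/L → 18.2 × 2.62 L = 47.684 g
glycerol: 279 mmol/L × 92.09 g/mol × 2.62 L ÷ 1000 = 67.316 g
maltose monohydrate: 63.6 mmol/L × 360.31 g/mol × 2.62 L ÷ 1000 = 60.039 g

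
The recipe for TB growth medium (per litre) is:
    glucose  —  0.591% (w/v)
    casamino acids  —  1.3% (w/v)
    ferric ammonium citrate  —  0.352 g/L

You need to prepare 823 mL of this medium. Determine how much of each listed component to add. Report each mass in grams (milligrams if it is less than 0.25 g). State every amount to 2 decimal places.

Scale factor relative to 1 L: 0.823.
glucose: 0.591 g per 100 mL × 823 mL ÷ 100 = 4.86 g
casamino acids: 1.3% w/v = 13 g/L → 13 × 0.823 L = 10.70 g
ferric ammonium citrate: 0.352 g/L × 0.823 L = 0.29 g

glucose 4.86 g; casamino acids 10.70 g; ferric ammonium citrate 0.29 g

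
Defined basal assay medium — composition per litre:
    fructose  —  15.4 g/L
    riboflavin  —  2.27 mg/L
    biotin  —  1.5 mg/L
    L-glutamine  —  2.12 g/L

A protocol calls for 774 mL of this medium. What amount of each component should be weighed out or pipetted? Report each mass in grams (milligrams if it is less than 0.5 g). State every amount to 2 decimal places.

fructose 11.92 g; riboflavin 1.76 mg; biotin 1.16 mg; L-glutamine 1.64 g

Working volume: 774 mL = 0.774 L.
fructose: 15.4 g/L × 0.774 L = 11.92 g
riboflavin: 2.27 mg/L × 0.774 L = 1.76 mg
biotin: 1.5 mg/L × 0.774 L = 1.16 mg
L-glutamine: 2.12 g/L × 0.774 L = 1.64 g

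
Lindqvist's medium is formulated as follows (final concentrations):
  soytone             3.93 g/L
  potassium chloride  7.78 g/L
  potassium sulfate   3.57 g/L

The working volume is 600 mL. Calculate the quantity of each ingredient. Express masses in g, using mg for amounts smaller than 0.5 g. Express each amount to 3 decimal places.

soytone 2.358 g; potassium chloride 4.668 g; potassium sulfate 2.142 g

Target volume = 600 mL = 0.6 L.
soytone: 3.93 g/L × 0.6 L = 2.358 g
potassium chloride: 7.78 g/L × 0.6 L = 4.668 g
potassium sulfate: 3.57 g/L × 0.6 L = 2.142 g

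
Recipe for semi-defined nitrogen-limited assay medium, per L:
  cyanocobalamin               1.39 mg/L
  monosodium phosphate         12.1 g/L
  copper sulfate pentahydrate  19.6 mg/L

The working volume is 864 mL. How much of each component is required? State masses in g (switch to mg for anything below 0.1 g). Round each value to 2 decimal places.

cyanocobalamin 1.20 mg; monosodium phosphate 10.45 g; copper sulfate pentahydrate 16.93 mg

Target volume = 864 mL = 0.864 L.
cyanocobalamin: 1.39 mg/L × 0.864 L = 1.20 mg
monosodium phosphate: 12.1 g/L × 0.864 L = 10.45 g
copper sulfate pentahydrate: 19.6 mg/L × 0.864 L = 16.93 mg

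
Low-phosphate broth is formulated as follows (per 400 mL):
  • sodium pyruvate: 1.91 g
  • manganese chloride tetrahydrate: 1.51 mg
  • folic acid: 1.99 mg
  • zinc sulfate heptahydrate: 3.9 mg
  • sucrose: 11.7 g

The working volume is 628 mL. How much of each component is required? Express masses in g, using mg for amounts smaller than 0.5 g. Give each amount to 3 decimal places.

Scale factor = 628 mL / 400 mL = 1.57.
sodium pyruvate: 1.91 g × (628 mL / 400 mL) = 2.999 g
manganese chloride tetrahydrate: 1.51 mg × (628 mL / 400 mL) = 2.371 mg
folic acid: 1.99 mg × (628 mL / 400 mL) = 3.124 mg
zinc sulfate heptahydrate: 3.9 mg × (628 mL / 400 mL) = 6.123 mg
sucrose: 11.7 g × (628 mL / 400 mL) = 18.369 g

sodium pyruvate 2.999 g; manganese chloride tetrahydrate 2.371 mg; folic acid 3.124 mg; zinc sulfate heptahydrate 6.123 mg; sucrose 18.369 g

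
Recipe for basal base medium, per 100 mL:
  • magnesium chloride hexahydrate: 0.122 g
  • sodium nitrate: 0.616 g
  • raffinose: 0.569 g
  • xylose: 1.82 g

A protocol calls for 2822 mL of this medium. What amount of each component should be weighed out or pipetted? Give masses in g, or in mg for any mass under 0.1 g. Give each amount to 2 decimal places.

magnesium chloride hexahydrate 3.44 g; sodium nitrate 17.38 g; raffinose 16.06 g; xylose 51.36 g

Ratio of target to recipe volume: 2822 / 100 = 28.22.
magnesium chloride hexahydrate: 0.122 g × (2822 mL / 100 mL) = 3.44 g
sodium nitrate: 0.616 g × (2822 mL / 100 mL) = 17.38 g
raffinose: 0.569 g × (2822 mL / 100 mL) = 16.06 g
xylose: 1.82 g × (2822 mL / 100 mL) = 51.36 g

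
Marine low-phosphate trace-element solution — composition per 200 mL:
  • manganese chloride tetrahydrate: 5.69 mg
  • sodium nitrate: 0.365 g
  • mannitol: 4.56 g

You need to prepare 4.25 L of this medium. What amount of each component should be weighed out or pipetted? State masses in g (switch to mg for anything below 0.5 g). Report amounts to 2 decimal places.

manganese chloride tetrahydrate 120.91 mg; sodium nitrate 7.76 g; mannitol 96.90 g

Ratio of target to recipe volume: 4250 / 200 = 21.25.
manganese chloride tetrahydrate: 5.69 mg × (4250 mL / 200 mL) = 120.91 mg
sodium nitrate: 0.365 g × (4250 mL / 200 mL) = 7.76 g
mannitol: 4.56 g × (4250 mL / 200 mL) = 96.90 g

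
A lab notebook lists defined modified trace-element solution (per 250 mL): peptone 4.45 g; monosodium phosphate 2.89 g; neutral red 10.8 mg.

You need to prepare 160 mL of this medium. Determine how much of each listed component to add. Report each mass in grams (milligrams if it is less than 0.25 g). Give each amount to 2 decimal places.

Ratio of target to recipe volume: 160 / 250 = 0.64.
peptone: 4.45 g × (160 mL / 250 mL) = 2.85 g
monosodium phosphate: 2.89 g × (160 mL / 250 mL) = 1.85 g
neutral red: 10.8 mg × (160 mL / 250 mL) = 6.91 mg

peptone 2.85 g; monosodium phosphate 1.85 g; neutral red 6.91 mg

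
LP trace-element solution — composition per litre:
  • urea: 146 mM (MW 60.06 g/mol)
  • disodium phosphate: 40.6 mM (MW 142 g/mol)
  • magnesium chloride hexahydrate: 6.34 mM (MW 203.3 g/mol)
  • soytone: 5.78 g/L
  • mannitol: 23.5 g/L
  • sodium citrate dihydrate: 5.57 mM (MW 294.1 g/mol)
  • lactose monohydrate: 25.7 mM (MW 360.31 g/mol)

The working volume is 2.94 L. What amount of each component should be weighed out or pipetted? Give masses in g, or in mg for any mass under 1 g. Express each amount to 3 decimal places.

Working volume: 2.94 L.
urea: 146 mmol/L × 60.06 g/mol × 2.94 L ÷ 1000 = 25.780 g
disodium phosphate: 40.6 mmol/L × 142 g/mol × 2.94 L ÷ 1000 = 16.950 g
magnesium chloride hexahydrate: 6.34 mmol/L × 203.3 g/mol × 2.94 L ÷ 1000 = 3.789 g
soytone: 5.78 g/L × 2.94 L = 16.993 g
mannitol: 23.5 g/L × 2.94 L = 69.090 g
sodium citrate dihydrate: 5.57 mmol/L × 294.1 g/mol × 2.94 L ÷ 1000 = 4.816 g
lactose monohydrate: 25.7 mmol/L × 360.31 g/mol × 2.94 L ÷ 1000 = 27.224 g

urea 25.780 g; disodium phosphate 16.950 g; magnesium chloride hexahydrate 3.789 g; soytone 16.993 g; mannitol 69.090 g; sodium citrate dihydrate 4.816 g; lactose monohydrate 27.224 g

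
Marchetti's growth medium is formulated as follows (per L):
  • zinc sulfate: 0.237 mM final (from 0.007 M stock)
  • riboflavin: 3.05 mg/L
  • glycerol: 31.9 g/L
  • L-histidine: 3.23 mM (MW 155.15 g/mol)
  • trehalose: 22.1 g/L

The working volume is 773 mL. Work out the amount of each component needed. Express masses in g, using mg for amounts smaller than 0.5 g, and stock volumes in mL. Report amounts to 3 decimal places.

zinc sulfate 26.172 mL; riboflavin 2.358 mg; glycerol 24.659 g; L-histidine 387.377 mg; trehalose 17.083 g

Scale factor relative to 1 L: 0.773.
zinc sulfate: C1V1 = C2V2 → 0.237 mM × 773 mL ÷ 7 mM = 26.172 mL
riboflavin: 3.05 mg/L × 0.773 L = 2.358 mg
glycerol: 31.9 g/L × 0.773 L = 24.659 g
L-histidine: 3.23 mmol/L × 155.15 mg/mmol × 0.773 L = 387.377 mg
trehalose: 22.1 g/L × 0.773 L = 17.083 g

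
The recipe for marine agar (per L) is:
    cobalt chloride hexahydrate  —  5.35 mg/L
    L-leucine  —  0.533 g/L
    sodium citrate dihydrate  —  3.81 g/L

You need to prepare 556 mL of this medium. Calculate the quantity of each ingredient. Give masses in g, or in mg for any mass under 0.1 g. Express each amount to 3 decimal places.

Scale factor relative to 1 L: 0.556.
cobalt chloride hexahydrate: 5.35 mg/L × 0.556 L = 2.975 mg
L-leucine: 0.533 g/L × 0.556 L = 0.296 g
sodium citrate dihydrate: 3.81 g/L × 0.556 L = 2.118 g

cobalt chloride hexahydrate 2.975 mg; L-leucine 0.296 g; sodium citrate dihydrate 2.118 g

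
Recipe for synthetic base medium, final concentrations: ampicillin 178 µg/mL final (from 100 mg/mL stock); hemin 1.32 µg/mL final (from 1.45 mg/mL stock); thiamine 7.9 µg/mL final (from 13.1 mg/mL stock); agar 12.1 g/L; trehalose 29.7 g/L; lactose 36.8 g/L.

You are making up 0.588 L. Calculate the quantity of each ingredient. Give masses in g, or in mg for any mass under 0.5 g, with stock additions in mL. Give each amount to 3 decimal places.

Working volume: 0.588 L.
ampicillin: C1V1 = C2V2 → 178 µg/mL × 588 mL ÷ 100000 µg/mL = 1.047 mL
hemin: dilute stock: 1.32 µg/mL × 588 mL ÷ 1450 µg/mL = 0.535 mL
thiamine: dilute stock: 7.9 µg/mL × 588 mL ÷ 13100 µg/mL = 0.355 mL
agar: 12.1 g/L × 0.588 L = 7.115 g
trehalose: 29.7 g/L × 0.588 L = 17.464 g
lactose: 36.8 g/L × 0.588 L = 21.638 g

ampicillin 1.047 mL; hemin 0.535 mL; thiamine 0.355 mL; agar 7.115 g; trehalose 17.464 g; lactose 21.638 g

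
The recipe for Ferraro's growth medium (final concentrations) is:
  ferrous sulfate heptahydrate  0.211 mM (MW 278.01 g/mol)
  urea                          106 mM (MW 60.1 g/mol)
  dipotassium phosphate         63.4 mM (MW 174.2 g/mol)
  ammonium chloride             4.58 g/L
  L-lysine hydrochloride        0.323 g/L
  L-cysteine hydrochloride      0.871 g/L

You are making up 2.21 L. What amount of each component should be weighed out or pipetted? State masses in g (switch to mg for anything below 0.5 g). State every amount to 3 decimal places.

Working volume: 2.21 L.
ferrous sulfate heptahydrate: 0.211 mmol/L × 278.01 mg/mmol × 2.21 L = 129.639 mg
urea: 106 mmol/L × 60.1 g/mol × 2.21 L ÷ 1000 = 14.079 g
dipotassium phosphate: 63.4 mmol/L × 174.2 g/mol × 2.21 L ÷ 1000 = 24.408 g
ammonium chloride: 4.58 g/L × 2.21 L = 10.122 g
L-lysine hydrochloride: 0.323 g/L × 2.21 L = 0.714 g
L-cysteine hydrochloride: 0.871 g/L × 2.21 L = 1.925 g

ferrous sulfate heptahydrate 129.639 mg; urea 14.079 g; dipotassium phosphate 24.408 g; ammonium chloride 10.122 g; L-lysine hydrochloride 0.714 g; L-cysteine hydrochloride 1.925 g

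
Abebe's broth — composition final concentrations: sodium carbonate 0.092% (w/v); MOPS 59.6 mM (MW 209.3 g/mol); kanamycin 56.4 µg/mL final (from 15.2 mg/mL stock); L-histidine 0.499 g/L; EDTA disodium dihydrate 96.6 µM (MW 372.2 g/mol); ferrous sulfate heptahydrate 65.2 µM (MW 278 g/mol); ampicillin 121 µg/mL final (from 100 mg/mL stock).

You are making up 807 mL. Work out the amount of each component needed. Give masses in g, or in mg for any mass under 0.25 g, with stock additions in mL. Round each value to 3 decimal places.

Working volume: 807 mL = 0.807 L.
sodium carbonate: 0.092 g per 100 mL × 807 mL ÷ 100 = 0.742 g
MOPS: 59.6 mmol/L × 209.3 g/mol × 0.807 L ÷ 1000 = 10.067 g
kanamycin: dilute stock: 56.4 µg/mL × 807 mL ÷ 15200 µg/mL = 2.994 mL
L-histidine: 0.499 g/L × 0.807 L = 0.403 g
EDTA disodium dihydrate: 96.6 µmol/L × 372.2 g/mol × 0.807 L ÷ 1000 = 29.015 mg
ferrous sulfate heptahydrate: 65.2 µmol/L × 278 g/mol × 0.807 L ÷ 1000 = 14.627 mg
ampicillin: dilute stock: 121 µg/mL × 807 mL ÷ 100000 µg/mL = 0.976 mL

sodium carbonate 0.742 g; MOPS 10.067 g; kanamycin 2.994 mL; L-histidine 0.403 g; EDTA disodium dihydrate 29.015 mg; ferrous sulfate heptahydrate 14.627 mg; ampicillin 0.976 mL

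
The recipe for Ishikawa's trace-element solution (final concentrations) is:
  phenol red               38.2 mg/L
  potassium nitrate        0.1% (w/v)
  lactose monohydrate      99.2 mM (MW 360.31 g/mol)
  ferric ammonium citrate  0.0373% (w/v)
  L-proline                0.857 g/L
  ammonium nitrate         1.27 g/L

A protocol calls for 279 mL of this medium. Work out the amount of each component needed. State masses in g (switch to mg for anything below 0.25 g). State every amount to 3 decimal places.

Target volume = 279 mL = 0.279 L.
phenol red: 38.2 mg/L × 0.279 L = 10.658 mg
potassium nitrate: 0.1% w/v = 1 g/L → 1 × 0.279 L = 0.279 g
lactose monohydrate: 99.2 mmol/L × 360.31 g/mol × 0.279 L ÷ 1000 = 9.972 g
ferric ammonium citrate: 0.0373 g per 100 mL × 279 mL ÷ 100 = 0.104067 g = 104.067 mg
L-proline: 0.857 g/L × 0.279 L = 0.239103 g = 239.103 mg
ammonium nitrate: 1.27 g/L × 0.279 L = 0.354 g

phenol red 10.658 mg; potassium nitrate 0.279 g; lactose monohydrate 9.972 g; ferric ammonium citrate 104.067 mg; L-proline 239.103 mg; ammonium nitrate 0.354 g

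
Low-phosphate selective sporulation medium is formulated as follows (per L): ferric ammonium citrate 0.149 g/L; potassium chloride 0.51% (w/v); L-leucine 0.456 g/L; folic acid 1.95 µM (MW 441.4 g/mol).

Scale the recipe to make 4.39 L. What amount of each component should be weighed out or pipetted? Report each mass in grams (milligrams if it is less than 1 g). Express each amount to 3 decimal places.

ferric ammonium citrate 654.110 mg; potassium chloride 22.389 g; L-leucine 2.002 g; folic acid 3.779 mg

Scale factor relative to 1 L: 4.39.
ferric ammonium citrate: 0.149 g/L × 4.39 L = 0.65411 g = 654.110 mg
potassium chloride: 0.51 g per 100 mL × 4390 mL ÷ 100 = 22.389 g
L-leucine: 0.456 g/L × 4.39 L = 2.002 g
folic acid: 1.95 µmol/L × 441.4 g/mol × 4.39 L ÷ 1000 = 3.779 mg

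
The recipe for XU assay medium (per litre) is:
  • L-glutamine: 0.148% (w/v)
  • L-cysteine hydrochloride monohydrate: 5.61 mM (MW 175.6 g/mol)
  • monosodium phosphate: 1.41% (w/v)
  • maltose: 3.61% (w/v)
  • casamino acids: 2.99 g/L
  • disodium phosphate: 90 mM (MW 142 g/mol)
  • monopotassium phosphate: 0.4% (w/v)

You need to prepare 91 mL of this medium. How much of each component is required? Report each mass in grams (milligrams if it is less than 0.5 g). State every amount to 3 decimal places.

L-glutamine 134.680 mg; L-cysteine hydrochloride monohydrate 89.646 mg; monosodium phosphate 1.283 g; maltose 3.285 g; casamino acids 272.090 mg; disodium phosphate 1.163 g; monopotassium phosphate 364.000 mg

Working volume: 91 mL = 0.091 L.
L-glutamine: 0.148% w/v = 1.48 g/L → 1.48 × 0.091 L = 0.13468 g = 134.680 mg
L-cysteine hydrochloride monohydrate: 5.61 mmol/L × 175.6 mg/mmol × 0.091 L = 89.646 mg
monosodium phosphate: 1.41% w/v = 14.1 g/L → 14.1 × 0.091 L = 1.283 g
maltose: 3.61% w/v = 36.1 g/L → 36.1 × 0.091 L = 3.285 g
casamino acids: 2.99 g/L × 0.091 L = 0.27209 g = 272.090 mg
disodium phosphate: 90 mmol/L × 142 g/mol × 0.091 L ÷ 1000 = 1.163 g
monopotassium phosphate: 0.4% w/v = 4 g/L → 4 × 0.091 L = 0.364 g = 364.000 mg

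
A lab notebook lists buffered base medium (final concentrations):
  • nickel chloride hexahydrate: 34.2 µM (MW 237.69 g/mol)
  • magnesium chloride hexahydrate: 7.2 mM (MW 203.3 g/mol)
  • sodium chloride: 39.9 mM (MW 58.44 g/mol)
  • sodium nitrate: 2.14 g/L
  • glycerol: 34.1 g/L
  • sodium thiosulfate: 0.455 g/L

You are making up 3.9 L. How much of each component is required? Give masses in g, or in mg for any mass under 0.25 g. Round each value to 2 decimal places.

nickel chloride hexahydrate 31.70 mg; magnesium chloride hexahydrate 5.71 g; sodium chloride 9.09 g; sodium nitrate 8.35 g; glycerol 132.99 g; sodium thiosulfate 1.77 g

Scale factor relative to 1 L: 3.9.
nickel chloride hexahydrate: 34.2 µmol/L × 237.69 g/mol × 3.9 L ÷ 1000 = 31.70 mg
magnesium chloride hexahydrate: 7.2 mmol/L × 203.3 g/mol × 3.9 L ÷ 1000 = 5.71 g
sodium chloride: 39.9 mmol/L × 58.44 g/mol × 3.9 L ÷ 1000 = 9.09 g
sodium nitrate: 2.14 g/L × 3.9 L = 8.35 g
glycerol: 34.1 g/L × 3.9 L = 132.99 g
sodium thiosulfate: 0.455 g/L × 3.9 L = 1.77 g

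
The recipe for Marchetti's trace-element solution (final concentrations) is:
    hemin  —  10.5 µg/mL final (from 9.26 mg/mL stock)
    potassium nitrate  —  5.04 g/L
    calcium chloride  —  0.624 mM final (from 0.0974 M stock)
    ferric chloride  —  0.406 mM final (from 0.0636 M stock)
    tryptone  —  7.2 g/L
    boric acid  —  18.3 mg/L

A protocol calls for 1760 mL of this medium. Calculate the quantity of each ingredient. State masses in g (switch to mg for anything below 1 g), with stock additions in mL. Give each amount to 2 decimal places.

hemin 2.00 mL; potassium nitrate 8.87 g; calcium chloride 11.28 mL; ferric chloride 11.24 mL; tryptone 12.67 g; boric acid 32.21 mg

Working volume: 1760 mL = 1.76 L.
hemin: V = C2·V2/C1 = 10.5 µg/mL × 1760 mL ÷ 9260 µg/mL = 2.00 mL
potassium nitrate: 5.04 g/L × 1.76 L = 8.87 g
calcium chloride: V = C2·V2/C1 = 0.624 mM × 1760 mL ÷ 97.4 mM = 11.28 mL
ferric chloride: C1V1 = C2V2 → 0.406 mM × 1760 mL ÷ 63.6 mM = 11.24 mL
tryptone: 7.2 g/L × 1.76 L = 12.67 g
boric acid: 18.3 mg/L × 1.76 L = 32.21 mg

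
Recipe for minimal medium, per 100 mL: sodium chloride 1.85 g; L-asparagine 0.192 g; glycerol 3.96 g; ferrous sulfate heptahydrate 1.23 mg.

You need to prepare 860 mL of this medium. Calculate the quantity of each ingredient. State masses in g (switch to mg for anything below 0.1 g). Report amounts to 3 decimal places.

Ratio of target to recipe volume: 860 / 100 = 8.6.
sodium chloride: 1.85 g × (860 mL / 100 mL) = 15.910 g
L-asparagine: 0.192 g × (860 mL / 100 mL) = 1.651 g
glycerol: 3.96 g × (860 mL / 100 mL) = 34.056 g
ferrous sulfate heptahydrate: 1.23 mg × (860 mL / 100 mL) = 10.578 mg

sodium chloride 15.910 g; L-asparagine 1.651 g; glycerol 34.056 g; ferrous sulfate heptahydrate 10.578 mg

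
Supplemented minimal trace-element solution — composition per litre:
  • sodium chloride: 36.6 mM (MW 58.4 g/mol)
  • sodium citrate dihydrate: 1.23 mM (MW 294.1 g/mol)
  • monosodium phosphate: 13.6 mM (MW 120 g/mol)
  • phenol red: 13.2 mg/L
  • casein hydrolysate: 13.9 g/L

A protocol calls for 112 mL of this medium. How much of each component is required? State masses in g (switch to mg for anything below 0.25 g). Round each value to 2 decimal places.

sodium chloride 239.39 mg; sodium citrate dihydrate 40.52 mg; monosodium phosphate 182.78 mg; phenol red 1.48 mg; casein hydrolysate 1.56 g

Scale factor relative to 1 L: 0.112.
sodium chloride: 36.6 mmol/L × 58.4 mg/mmol × 0.112 L = 239.39 mg
sodium citrate dihydrate: 1.23 mmol/L × 294.1 mg/mmol × 0.112 L = 40.52 mg
monosodium phosphate: 13.6 mmol/L × 120 mg/mmol × 0.112 L = 182.78 mg
phenol red: 13.2 mg/L × 0.112 L = 1.48 mg
casein hydrolysate: 13.9 g/L × 0.112 L = 1.56 g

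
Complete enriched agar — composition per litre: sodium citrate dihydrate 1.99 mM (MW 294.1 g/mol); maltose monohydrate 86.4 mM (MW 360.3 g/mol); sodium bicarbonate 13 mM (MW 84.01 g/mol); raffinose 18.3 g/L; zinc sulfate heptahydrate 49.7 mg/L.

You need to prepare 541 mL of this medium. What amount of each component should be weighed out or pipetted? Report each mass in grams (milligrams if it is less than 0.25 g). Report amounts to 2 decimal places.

Working volume: 541 mL = 0.541 L.
sodium citrate dihydrate: 1.99 mmol/L × 294.1 g/mol × 0.541 L ÷ 1000 = 0.32 g
maltose monohydrate: 86.4 mmol/L × 360.3 g/mol × 0.541 L ÷ 1000 = 16.84 g
sodium bicarbonate: 13 mmol/L × 84.01 g/mol × 0.541 L ÷ 1000 = 0.59 g
raffinose: 18.3 g/L × 0.541 L = 9.90 g
zinc sulfate heptahydrate: 49.7 mg/L × 0.541 L = 26.89 mg

sodium citrate dihydrate 0.32 g; maltose monohydrate 16.84 g; sodium bicarbonate 0.59 g; raffinose 9.90 g; zinc sulfate heptahydrate 26.89 mg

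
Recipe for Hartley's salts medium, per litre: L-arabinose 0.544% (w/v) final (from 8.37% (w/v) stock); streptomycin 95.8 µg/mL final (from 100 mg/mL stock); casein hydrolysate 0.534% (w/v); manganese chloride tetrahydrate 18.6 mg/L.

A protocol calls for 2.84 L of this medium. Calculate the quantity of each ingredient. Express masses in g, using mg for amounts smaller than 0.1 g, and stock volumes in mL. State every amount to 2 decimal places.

L-arabinose 184.58 mL; streptomycin 2.72 mL; casein hydrolysate 15.17 g; manganese chloride tetrahydrate 52.82 mg

Working volume: 2.84 L.
L-arabinose: V = C2·V2/C1 = 0.544% ÷ 8.37% × 2840 mL = 184.58 mL
streptomycin: V = C2·V2/C1 = 95.8 µg/mL × 2840 mL ÷ 100000 µg/mL = 2.72 mL
casein hydrolysate: 0.534 g per 100 mL × 2840 mL ÷ 100 = 15.17 g
manganese chloride tetrahydrate: 18.6 mg/L × 2.84 L = 52.82 mg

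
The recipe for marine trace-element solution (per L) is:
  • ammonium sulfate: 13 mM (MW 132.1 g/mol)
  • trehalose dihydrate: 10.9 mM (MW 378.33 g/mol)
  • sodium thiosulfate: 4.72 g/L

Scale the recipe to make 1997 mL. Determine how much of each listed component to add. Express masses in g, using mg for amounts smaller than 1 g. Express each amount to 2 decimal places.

ammonium sulfate 3.43 g; trehalose dihydrate 8.24 g; sodium thiosulfate 9.43 g

Scale factor relative to 1 L: 1.997.
ammonium sulfate: 13 mmol/L × 132.1 g/mol × 1.997 L ÷ 1000 = 3.43 g
trehalose dihydrate: 10.9 mmol/L × 378.33 g/mol × 1.997 L ÷ 1000 = 8.24 g
sodium thiosulfate: 4.72 g/L × 1.997 L = 9.43 g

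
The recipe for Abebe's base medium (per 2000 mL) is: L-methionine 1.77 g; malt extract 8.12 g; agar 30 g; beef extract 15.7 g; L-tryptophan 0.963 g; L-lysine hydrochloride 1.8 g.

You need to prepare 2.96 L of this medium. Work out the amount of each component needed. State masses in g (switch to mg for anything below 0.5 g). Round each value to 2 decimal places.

L-methionine 2.62 g; malt extract 12.02 g; agar 44.40 g; beef extract 23.24 g; L-tryptophan 1.43 g; L-lysine hydrochloride 2.66 g

Scale factor = 2960 mL / 2000 mL = 1.48.
L-methionine: 1.77 g × (2960 mL / 2000 mL) = 2.62 g
malt extract: 8.12 g × (2960 mL / 2000 mL) = 12.02 g
agar: 30 g × (2960 mL / 2000 mL) = 44.40 g
beef extract: 15.7 g × (2960 mL / 2000 mL) = 23.24 g
L-tryptophan: 0.963 g × (2960 mL / 2000 mL) = 1.43 g
L-lysine hydrochloride: 1.8 g × (2960 mL / 2000 mL) = 2.66 g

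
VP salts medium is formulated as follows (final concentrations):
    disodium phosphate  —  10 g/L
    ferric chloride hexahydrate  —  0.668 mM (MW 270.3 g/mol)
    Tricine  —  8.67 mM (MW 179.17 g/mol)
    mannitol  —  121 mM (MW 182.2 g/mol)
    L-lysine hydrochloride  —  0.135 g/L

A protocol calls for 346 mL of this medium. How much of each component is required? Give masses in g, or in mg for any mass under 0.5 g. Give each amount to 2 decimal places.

disodium phosphate 3.46 g; ferric chloride hexahydrate 62.47 mg; Tricine 0.54 g; mannitol 7.63 g; L-lysine hydrochloride 46.71 mg

Scale factor relative to 1 L: 0.346.
disodium phosphate: 10 g/L × 0.346 L = 3.46 g
ferric chloride hexahydrate: 0.668 mmol/L × 270.3 mg/mmol × 0.346 L = 62.47 mg
Tricine: 8.67 mmol/L × 179.17 g/mol × 0.346 L ÷ 1000 = 0.54 g
mannitol: 121 mmol/L × 182.2 g/mol × 0.346 L ÷ 1000 = 7.63 g
L-lysine hydrochloride: 0.135 g/L × 0.346 L = 0.04671 g = 46.71 mg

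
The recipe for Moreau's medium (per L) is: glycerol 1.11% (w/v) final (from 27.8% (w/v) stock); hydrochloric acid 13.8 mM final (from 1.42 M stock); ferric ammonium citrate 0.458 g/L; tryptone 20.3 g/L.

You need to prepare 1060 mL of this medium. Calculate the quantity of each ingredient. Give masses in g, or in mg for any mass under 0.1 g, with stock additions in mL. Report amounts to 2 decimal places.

Target volume = 1060 mL = 1.06 L.
glycerol: V = C2·V2/C1 = 1.11% ÷ 27.8% × 1060 mL = 42.32 mL
hydrochloric acid: V = C2·V2/C1 = 13.8 mM × 1060 mL ÷ 1420 mM = 10.30 mL
ferric ammonium citrate: 0.458 g/L × 1.06 L = 0.49 g
tryptone: 20.3 g/L × 1.06 L = 21.52 g

glycerol 42.32 mL; hydrochloric acid 10.30 mL; ferric ammonium citrate 0.49 g; tryptone 21.52 g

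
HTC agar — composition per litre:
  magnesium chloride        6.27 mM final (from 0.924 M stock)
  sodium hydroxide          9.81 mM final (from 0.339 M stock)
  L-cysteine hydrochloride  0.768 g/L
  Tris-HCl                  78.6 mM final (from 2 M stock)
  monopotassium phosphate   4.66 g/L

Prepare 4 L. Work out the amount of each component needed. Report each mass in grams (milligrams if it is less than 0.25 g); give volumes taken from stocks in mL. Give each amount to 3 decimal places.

magnesium chloride 27.143 mL; sodium hydroxide 115.752 mL; L-cysteine hydrochloride 3.072 g; Tris-HCl 157.200 mL; monopotassium phosphate 18.640 g

Working volume: 4 L.
magnesium chloride: C1V1 = C2V2 → 6.27 mM × 4000 mL ÷ 924 mM = 27.143 mL
sodium hydroxide: C1V1 = C2V2 → 9.81 mM × 4000 mL ÷ 339 mM = 115.752 mL
L-cysteine hydrochloride: 0.768 g/L × 4 L = 3.072 g
Tris-HCl: dilute stock: 78.6 mM × 4000 mL ÷ 2000 mM = 157.200 mL
monopotassium phosphate: 4.66 g/L × 4 L = 18.640 g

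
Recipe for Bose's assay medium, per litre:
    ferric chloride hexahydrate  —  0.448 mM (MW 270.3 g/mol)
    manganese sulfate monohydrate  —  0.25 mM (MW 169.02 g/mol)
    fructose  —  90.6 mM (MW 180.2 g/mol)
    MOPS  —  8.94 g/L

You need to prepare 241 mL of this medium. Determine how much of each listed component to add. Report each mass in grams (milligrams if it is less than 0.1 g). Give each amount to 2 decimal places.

ferric chloride hexahydrate 29.18 mg; manganese sulfate monohydrate 10.18 mg; fructose 3.93 g; MOPS 2.15 g

Scale factor relative to 1 L: 0.241.
ferric chloride hexahydrate: 0.448 mmol/L × 270.3 mg/mmol × 0.241 L = 29.18 mg
manganese sulfate monohydrate: 0.25 mmol/L × 169.02 mg/mmol × 0.241 L = 10.18 mg
fructose: 90.6 mmol/L × 180.2 g/mol × 0.241 L ÷ 1000 = 3.93 g
MOPS: 8.94 g/L × 0.241 L = 2.15 g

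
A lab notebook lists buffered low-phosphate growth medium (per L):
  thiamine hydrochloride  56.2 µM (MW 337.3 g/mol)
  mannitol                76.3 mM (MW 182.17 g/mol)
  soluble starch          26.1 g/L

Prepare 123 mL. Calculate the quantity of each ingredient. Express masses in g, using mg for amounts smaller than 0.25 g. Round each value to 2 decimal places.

Scale factor relative to 1 L: 0.123.
thiamine hydrochloride: 56.2 µmol/L × 337.3 g/mol × 0.123 L ÷ 1000 = 2.33 mg
mannitol: 76.3 mmol/L × 182.17 g/mol × 0.123 L ÷ 1000 = 1.71 g
soluble starch: 26.1 g/L × 0.123 L = 3.21 g

thiamine hydrochloride 2.33 mg; mannitol 1.71 g; soluble starch 3.21 g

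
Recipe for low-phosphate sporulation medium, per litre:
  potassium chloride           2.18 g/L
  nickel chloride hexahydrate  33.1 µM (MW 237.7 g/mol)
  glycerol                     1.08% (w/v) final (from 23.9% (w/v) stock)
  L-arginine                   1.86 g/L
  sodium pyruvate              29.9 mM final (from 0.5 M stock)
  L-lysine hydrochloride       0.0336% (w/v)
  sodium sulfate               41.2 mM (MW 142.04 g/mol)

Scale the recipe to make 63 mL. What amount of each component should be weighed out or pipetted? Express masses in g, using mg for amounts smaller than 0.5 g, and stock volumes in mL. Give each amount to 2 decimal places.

Target volume = 63 mL = 0.063 L.
potassium chloride: 2.18 g/L × 0.063 L = 0.13734 g = 137.34 mg
nickel chloride hexahydrate: 33.1 µmol/L × 237.7 g/mol × 0.063 L ÷ 1000 = 0.50 mg
glycerol: dilute stock: 1.08% ÷ 23.9% × 63 mL = 2.85 mL
L-arginine: 1.86 g/L × 0.063 L = 0.11718 g = 117.18 mg
sodium pyruvate: dilute stock: 29.9 mM × 63 mL ÷ 500 mM = 3.77 mL
L-lysine hydrochloride: 0.0336 g per 100 mL × 63 mL ÷ 100 = 0.021168 g = 21.17 mg
sodium sulfate: 41.2 mmol/L × 142.04 mg/mmol × 0.063 L = 368.68 mg

potassium chloride 137.34 mg; nickel chloride hexahydrate 0.50 mg; glycerol 2.85 mL; L-arginine 117.18 mg; sodium pyruvate 3.77 mL; L-lysine hydrochloride 21.17 mg; sodium sulfate 368.68 mg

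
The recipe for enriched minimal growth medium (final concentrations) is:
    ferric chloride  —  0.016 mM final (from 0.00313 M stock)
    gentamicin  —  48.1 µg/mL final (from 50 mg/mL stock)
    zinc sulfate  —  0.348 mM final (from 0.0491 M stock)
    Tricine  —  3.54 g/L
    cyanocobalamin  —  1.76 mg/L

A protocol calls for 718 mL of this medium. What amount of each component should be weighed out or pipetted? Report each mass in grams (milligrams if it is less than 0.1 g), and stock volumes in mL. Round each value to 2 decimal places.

Scale factor relative to 1 L: 0.718.
ferric chloride: dilute stock: 0.016 mM × 718 mL ÷ 3.13 mM = 3.67 mL
gentamicin: C1V1 = C2V2 → 48.1 µg/mL × 718 mL ÷ 50000 µg/mL = 0.69 mL
zinc sulfate: dilute stock: 0.348 mM × 718 mL ÷ 49.1 mM = 5.09 mL
Tricine: 3.54 g/L × 0.718 L = 2.54 g
cyanocobalamin: 1.76 mg/L × 0.718 L = 1.26 mg

ferric chloride 3.67 mL; gentamicin 0.69 mL; zinc sulfate 5.09 mL; Tricine 2.54 g; cyanocobalamin 1.26 mg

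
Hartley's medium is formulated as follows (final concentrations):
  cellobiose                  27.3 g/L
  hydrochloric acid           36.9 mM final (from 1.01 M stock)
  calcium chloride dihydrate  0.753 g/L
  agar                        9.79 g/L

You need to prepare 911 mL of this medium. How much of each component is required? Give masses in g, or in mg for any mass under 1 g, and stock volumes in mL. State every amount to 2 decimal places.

Scale factor relative to 1 L: 0.911.
cellobiose: 27.3 g/L × 0.911 L = 24.87 g
hydrochloric acid: dilute stock: 36.9 mM × 911 mL ÷ 1010 mM = 33.28 mL
calcium chloride dihydrate: 0.753 g/L × 0.911 L = 0.685983 g = 685.98 mg
agar: 9.79 g/L × 0.911 L = 8.92 g

cellobiose 24.87 g; hydrochloric acid 33.28 mL; calcium chloride dihydrate 685.98 mg; agar 8.92 g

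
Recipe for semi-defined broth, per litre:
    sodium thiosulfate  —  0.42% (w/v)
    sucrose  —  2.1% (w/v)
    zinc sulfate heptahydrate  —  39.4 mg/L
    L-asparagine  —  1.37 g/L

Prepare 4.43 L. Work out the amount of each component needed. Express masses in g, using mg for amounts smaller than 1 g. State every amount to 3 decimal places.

sodium thiosulfate 18.606 g; sucrose 93.030 g; zinc sulfate heptahydrate 174.542 mg; L-asparagine 6.069 g

Working volume: 4.43 L.
sodium thiosulfate: 0.42 g per 100 mL × 4430 mL ÷ 100 = 18.606 g
sucrose: 2.1% w/v = 21 g/L → 21 × 4.43 L = 93.030 g
zinc sulfate heptahydrate: 39.4 mg/L × 4.43 L = 174.542 mg
L-asparagine: 1.37 g/L × 4.43 L = 6.069 g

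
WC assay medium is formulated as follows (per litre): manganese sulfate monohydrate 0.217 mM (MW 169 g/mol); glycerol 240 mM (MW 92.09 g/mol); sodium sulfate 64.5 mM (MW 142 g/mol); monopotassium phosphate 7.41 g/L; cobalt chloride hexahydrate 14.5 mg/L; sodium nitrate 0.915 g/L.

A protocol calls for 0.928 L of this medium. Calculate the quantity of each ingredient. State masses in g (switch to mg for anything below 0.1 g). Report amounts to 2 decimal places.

Scale factor relative to 1 L: 0.928.
manganese sulfate monohydrate: 0.217 mmol/L × 169 mg/mmol × 0.928 L = 34.03 mg
glycerol: 240 mmol/L × 92.09 g/mol × 0.928 L ÷ 1000 = 20.51 g
sodium sulfate: 64.5 mmol/L × 142 g/mol × 0.928 L ÷ 1000 = 8.50 g
monopotassium phosphate: 7.41 g/L × 0.928 L = 6.88 g
cobalt chloride hexahydrate: 14.5 mg/L × 0.928 L = 13.46 mg
sodium nitrate: 0.915 g/L × 0.928 L = 0.85 g

manganese sulfate monohydrate 34.03 mg; glycerol 20.51 g; sodium sulfate 8.50 g; monopotassium phosphate 6.88 g; cobalt chloride hexahydrate 13.46 mg; sodium nitrate 0.85 g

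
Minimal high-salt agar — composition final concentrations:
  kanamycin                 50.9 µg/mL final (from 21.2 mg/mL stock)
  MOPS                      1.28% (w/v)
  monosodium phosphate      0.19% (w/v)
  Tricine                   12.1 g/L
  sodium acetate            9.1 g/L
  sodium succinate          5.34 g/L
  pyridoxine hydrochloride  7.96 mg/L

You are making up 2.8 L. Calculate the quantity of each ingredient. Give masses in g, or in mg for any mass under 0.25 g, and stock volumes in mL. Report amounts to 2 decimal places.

kanamycin 6.72 mL; MOPS 35.84 g; monosodium phosphate 5.32 g; Tricine 33.88 g; sodium acetate 25.48 g; sodium succinate 14.95 g; pyridoxine hydrochloride 22.29 mg

Scale factor relative to 1 L: 2.8.
kanamycin: V = C2·V2/C1 = 50.9 µg/mL × 2800 mL ÷ 21200 µg/mL = 6.72 mL
MOPS: 1.28 g per 100 mL × 2800 mL ÷ 100 = 35.84 g
monosodium phosphate: 0.19 g per 100 mL × 2800 mL ÷ 100 = 5.32 g
Tricine: 12.1 g/L × 2.8 L = 33.88 g
sodium acetate: 9.1 g/L × 2.8 L = 25.48 g
sodium succinate: 5.34 g/L × 2.8 L = 14.95 g
pyridoxine hydrochloride: 7.96 mg/L × 2.8 L = 22.29 mg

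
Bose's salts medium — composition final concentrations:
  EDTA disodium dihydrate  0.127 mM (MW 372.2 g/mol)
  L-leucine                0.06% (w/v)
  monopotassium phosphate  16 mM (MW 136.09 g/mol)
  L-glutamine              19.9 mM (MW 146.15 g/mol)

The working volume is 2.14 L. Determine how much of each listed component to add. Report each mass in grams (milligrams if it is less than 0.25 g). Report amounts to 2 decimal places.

EDTA disodium dihydrate 101.16 mg; L-leucine 1.28 g; monopotassium phosphate 4.66 g; L-glutamine 6.22 g

Scale factor relative to 1 L: 2.14.
EDTA disodium dihydrate: 0.127 mmol/L × 372.2 mg/mmol × 2.14 L = 101.16 mg
L-leucine: 0.06% w/v = 0.6 g/L → 0.6 × 2.14 L = 1.28 g
monopotassium phosphate: 16 mmol/L × 136.09 g/mol × 2.14 L ÷ 1000 = 4.66 g
L-glutamine: 19.9 mmol/L × 146.15 g/mol × 2.14 L ÷ 1000 = 6.22 g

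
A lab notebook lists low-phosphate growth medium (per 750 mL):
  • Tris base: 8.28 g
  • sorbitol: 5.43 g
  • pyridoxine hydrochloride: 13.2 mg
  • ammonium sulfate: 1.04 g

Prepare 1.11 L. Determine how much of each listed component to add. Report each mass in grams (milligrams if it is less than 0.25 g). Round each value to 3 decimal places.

Tris base 12.254 g; sorbitol 8.036 g; pyridoxine hydrochloride 19.536 mg; ammonium sulfate 1.539 g

Scale factor = 1110 mL / 750 mL = 1.48.
Tris base: 8.28 g × (1110 mL / 750 mL) = 12.254 g
sorbitol: 5.43 g × (1110 mL / 750 mL) = 8.036 g
pyridoxine hydrochloride: 13.2 mg × (1110 mL / 750 mL) = 19.536 mg
ammonium sulfate: 1.04 g × (1110 mL / 750 mL) = 1.539 g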